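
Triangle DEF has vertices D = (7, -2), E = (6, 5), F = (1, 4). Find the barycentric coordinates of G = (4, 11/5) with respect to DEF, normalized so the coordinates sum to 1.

(1/3, 1/5, 7/15)

Signed area of the reference triangle: [DEF] = ½·(7·(5−4) + 6·(4−(-2)) + 1·(-2−5)) = ½·(7 + 36 − 7) = 18.
[GEF] = ½·(4·(5−4) + 6·(4−(11/5)) + 1·(11/5−5)) = ½·(4 + 54/5 − 14/5) = 6, so the D-coordinate is 6/18 = 1/3.
[DGF] = ½·(7·(11/5−4) + 4·(4−(-2)) + 1·(-2−(11/5))) = ½·(-63/5 + 24 − 21/5) = 18/5, so the E-coordinate is 1/5.
[DEG] = ½·(7·(5−(11/5)) + 6·(11/5−(-2)) + 4·(-2−5)) = ½·(98/5 + 126/5 − 28) = 42/5, so the F-coordinate is 7/15.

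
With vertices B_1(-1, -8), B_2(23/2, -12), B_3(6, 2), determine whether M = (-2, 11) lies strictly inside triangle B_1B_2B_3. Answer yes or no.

Barycentric coordinates of M: (125/306, -143/153, 467/306).
The three coordinates are positive, negative, positive; a point is interior exactly when all three are positive.

no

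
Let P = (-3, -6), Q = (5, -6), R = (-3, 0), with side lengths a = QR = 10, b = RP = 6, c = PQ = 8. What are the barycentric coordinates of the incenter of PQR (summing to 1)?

(5/12, 1/4, 1/3)

The incenter has barycentric coordinates proportional to the opposite side lengths: (10 : 6 : 8).
Normalizing by 10+6+8 = 24 gives (5/12, 1/4, 1/3).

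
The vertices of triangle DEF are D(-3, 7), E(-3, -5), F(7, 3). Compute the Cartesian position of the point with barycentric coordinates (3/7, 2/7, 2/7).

(-1/7, 17/7)

G = (3/7)·D + (2/7)·E + (2/7)·F.
x-coordinate: (3/7)·(-3) + (2/7)·(-3) + (2/7)·7 = -1/7.
y-coordinate: (3/7)·7 + (2/7)·(-5) + (2/7)·3 = 17/7.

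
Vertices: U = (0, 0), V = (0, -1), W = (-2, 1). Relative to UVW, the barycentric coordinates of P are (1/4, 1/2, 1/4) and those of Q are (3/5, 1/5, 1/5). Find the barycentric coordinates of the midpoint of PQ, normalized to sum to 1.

Since both coordinate triples sum to 1, the midpoint's barycentrics are the componentwise average.
(1/4+3/5)/2 = 17/40; similarly 7/20 and 9/40.

(17/40, 7/20, 9/40)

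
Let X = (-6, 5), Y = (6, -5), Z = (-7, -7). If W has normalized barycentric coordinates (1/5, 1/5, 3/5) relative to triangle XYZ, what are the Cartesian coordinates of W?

W = (1/5)·X + (1/5)·Y + (3/5)·Z.
x-coordinate: (1/5)·(-6) + (1/5)·6 + (3/5)·(-7) = -21/5.
y-coordinate: (1/5)·5 + (1/5)·(-5) + (3/5)·(-7) = -21/5.

(-21/5, -21/5)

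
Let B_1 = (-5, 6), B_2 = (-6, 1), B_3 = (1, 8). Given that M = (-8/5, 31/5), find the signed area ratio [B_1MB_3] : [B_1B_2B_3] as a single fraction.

[B_1B_2B_3] = ½·((-5)·(1−8) + (-6)·(8−6) + 1·(6−1)) = ½·(35 − 12 + 5) = 14.
[B_1MB_3] = ½·((-5)·(31/5−8) + (-8/5)·(8−6) + 1·(6−(31/5))) = ½·(9 − 16/5 − 1/5) = 14/5, so the ratio is (14/5)/14 = 1/5.

1/5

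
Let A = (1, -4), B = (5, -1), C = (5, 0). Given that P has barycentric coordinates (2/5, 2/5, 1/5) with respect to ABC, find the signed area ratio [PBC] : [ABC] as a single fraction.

The signed ratio [PBC]/[ABC] equals the barycentric coordinate of P at vertex A, which is 2/5.

2/5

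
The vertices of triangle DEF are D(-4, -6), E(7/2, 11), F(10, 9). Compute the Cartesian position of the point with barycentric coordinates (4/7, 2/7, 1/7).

G = (4/7)·D + (2/7)·E + (1/7)·F.
x-coordinate: (4/7)·(-4) + (2/7)·(7/2) + (1/7)·10 = 1/7.
y-coordinate: (4/7)·(-6) + (2/7)·11 + (1/7)·9 = 1.

(1/7, 1)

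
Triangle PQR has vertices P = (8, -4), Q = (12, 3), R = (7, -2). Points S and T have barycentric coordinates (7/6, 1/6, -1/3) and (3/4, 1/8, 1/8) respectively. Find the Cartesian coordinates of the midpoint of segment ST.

(139/16, -51/16)

Barycentric coordinates of the midpoint are the average: (23/24, 7/48, -5/48).
Converting: (23/24)·P + (7/48)·Q + (-5/48)·R = (139/16, -51/16).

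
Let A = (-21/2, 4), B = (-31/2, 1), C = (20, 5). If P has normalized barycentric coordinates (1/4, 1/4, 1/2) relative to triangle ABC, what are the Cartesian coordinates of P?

(7/2, 15/4)

P = (1/4)·A + (1/4)·B + (1/2)·C.
x-coordinate: (1/4)·(-21/2) + (1/4)·(-31/2) + (1/2)·20 = 7/2.
y-coordinate: (1/4)·4 + (1/4)·1 + (1/2)·5 = 15/4.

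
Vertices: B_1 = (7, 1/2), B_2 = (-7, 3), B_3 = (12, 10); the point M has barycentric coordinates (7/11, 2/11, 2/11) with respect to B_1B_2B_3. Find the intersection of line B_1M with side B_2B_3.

(5/2, 13/2)

Line B_1M meets B_2B_3 where the B_1-coordinate vanishes; zeroing M's B_1-weight and renormalizing leaves B_2, B_3-weights 2/11 : 2/11 → (1/2, 1/2).
So N = (1/2)·B_2 + (1/2)·B_3 = (5/2, 13/2).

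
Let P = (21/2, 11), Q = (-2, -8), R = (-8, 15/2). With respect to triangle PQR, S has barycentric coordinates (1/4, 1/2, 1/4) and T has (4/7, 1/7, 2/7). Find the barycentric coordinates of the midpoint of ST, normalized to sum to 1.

(23/56, 9/28, 15/56)

Since both coordinate triples sum to 1, the midpoint's barycentrics are the componentwise average.
(1/4+4/7)/2 = 23/56; similarly 9/28 and 15/56.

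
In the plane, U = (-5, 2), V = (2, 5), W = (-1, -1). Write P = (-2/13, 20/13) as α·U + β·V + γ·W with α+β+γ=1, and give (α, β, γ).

Signed area of the reference triangle: [UVW] = ½·((-5)·(5−(-1)) + 2·(-1−2) + (-1)·(2−5)) = ½·(-30 − 6 + 3) = -33/2.
[PVW] = ½·((-2/13)·(5−(-1)) + 2·(-1−(20/13)) + (-1)·(20/13−5)) = ½·(-12/13 − 66/13 + 45/13) = -33/26, so the U-coordinate is (-33/26)/(-33/2) = 1/13.
[UPW] = ½·((-5)·(20/13−(-1)) + (-2/13)·(-1−2) + (-1)·(2−(20/13))) = ½·(-165/13 + 6/13 − 6/13) = -165/26, so the V-coordinate is 5/13.
[UVP] = ½·((-5)·(5−(20/13)) + 2·(20/13−2) + (-2/13)·(2−5)) = ½·(-225/13 − 12/13 + 6/13) = -231/26, so the W-coordinate is 7/13.

(1/13, 5/13, 7/13)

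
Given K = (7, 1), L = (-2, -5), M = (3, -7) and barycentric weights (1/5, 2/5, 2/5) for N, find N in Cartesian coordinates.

(9/5, -23/5)

N = (1/5)·K + (2/5)·L + (2/5)·M.
x-coordinate: (1/5)·7 + (2/5)·(-2) + (2/5)·3 = 9/5.
y-coordinate: (1/5)·1 + (2/5)·(-5) + (2/5)·(-7) = -23/5.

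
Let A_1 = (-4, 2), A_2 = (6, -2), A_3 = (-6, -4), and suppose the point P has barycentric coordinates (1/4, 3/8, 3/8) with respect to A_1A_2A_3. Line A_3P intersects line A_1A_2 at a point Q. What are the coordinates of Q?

(2, -2/5)

Line A_3P meets A_1A_2 where the A_3-coordinate vanishes; zeroing P's A_3-weight and renormalizing leaves A_1, A_2-weights 1/4 : 3/8 → (2/5, 3/5).
So Q = (2/5)·A_1 + (3/5)·A_2 = (2, -2/5).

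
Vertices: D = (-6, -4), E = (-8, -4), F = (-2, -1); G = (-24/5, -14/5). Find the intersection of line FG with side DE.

Barycentric coordinates of G with respect to DEF: (2/5, 1/5, 2/5).
On side DE the F-coordinate is zero; dropping G's F-weight 2/5 and renormalizing the remaining 2/5 : 1/5 gives weights 2/3, 1/3 on D, E.
H = (2/3)·(-6, -4) + (1/3)·(-8, -4) = (-20/3, -4).

(-20/3, -4)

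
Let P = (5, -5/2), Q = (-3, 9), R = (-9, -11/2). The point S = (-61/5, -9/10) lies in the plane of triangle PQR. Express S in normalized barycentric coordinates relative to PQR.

(-2/5, 2/5, 1)

Signed area of the reference triangle: [PQR] = ½·(5·(9−(-11/2)) + (-3)·(-11/2−(-5/2)) + (-9)·(-5/2−9)) = ½·(145/2 + 9 + 207/2) = 185/2.
[SQR] = ½·((-61/5)·(9−(-11/2)) + (-3)·(-11/2−(-9/10)) + (-9)·(-9/10−9)) = ½·(-1769/10 + 69/5 + 891/10) = -37, so the P-coordinate is (-37)/(185/2) = -2/5.
[PSR] = ½·(5·(-9/10−(-11/2)) + (-61/5)·(-11/2−(-5/2)) + (-9)·(-5/2−(-9/10))) = ½·(23 + 183/5 + 72/5) = 37, so the Q-coordinate is 2/5.
[PQS] = ½·(5·(9−(-9/10)) + (-3)·(-9/10−(-5/2)) + (-61/5)·(-5/2−9)) = ½·(99/2 − 24/5 + 1403/10) = 185/2, so the R-coordinate is 1.
Check: -2/5 + 2/5 + 1 = 1.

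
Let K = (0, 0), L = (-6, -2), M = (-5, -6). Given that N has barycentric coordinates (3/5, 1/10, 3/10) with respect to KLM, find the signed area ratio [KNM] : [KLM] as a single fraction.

1/10

The signed ratio [KNM]/[KLM] equals the barycentric coordinate of N at vertex L, which is 1/10.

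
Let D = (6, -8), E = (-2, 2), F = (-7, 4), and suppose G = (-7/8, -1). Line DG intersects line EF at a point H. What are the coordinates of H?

Barycentric coordinates of G with respect to DEF: (3/8, 1/4, 3/8).
On side EF the D-coordinate is zero; dropping G's D-weight 3/8 and renormalizing the remaining 1/4 : 3/8 gives weights 2/5, 3/5 on E, F.
H = (2/5)·(-2, 2) + (3/5)·(-7, 4) = (-5, 16/5).

(-5, 16/5)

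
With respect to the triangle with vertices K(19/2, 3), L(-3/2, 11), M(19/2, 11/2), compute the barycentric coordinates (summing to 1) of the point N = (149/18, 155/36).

Signed area of the reference triangle: [KLM] = ½·((19/2)·(11−(11/2)) + (-3/2)·(11/2−3) + (19/2)·(3−11)) = ½·(209/4 − 15/4 − 76) = -55/4.
[NLM] = ½·((149/18)·(11−(11/2)) + (-3/2)·(11/2−(155/36)) + (19/2)·(155/36−11)) = ½·(1639/36 − 43/24 − 4579/72) = -715/72, so the K-coordinate is (-715/72)/(-55/4) = 13/18.
[KNM] = ½·((19/2)·(155/36−(11/2)) + (149/18)·(11/2−3) + (19/2)·(3−(155/36))) = ½·(-817/72 + 745/36 − 893/72) = -55/36, so the L-coordinate is 1/9.
[KLN] = ½·((19/2)·(11−(155/36)) + (-3/2)·(155/36−3) + (149/18)·(3−11)) = ½·(4579/72 − 47/24 − 596/9) = -55/24, so the M-coordinate is 1/6.
Check: 13/18 + 1/9 + 1/6 = 1.

(13/18, 1/9, 1/6)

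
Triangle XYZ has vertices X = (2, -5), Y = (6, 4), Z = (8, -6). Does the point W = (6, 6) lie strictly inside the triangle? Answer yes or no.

no

Barycentric coordinates of W: (-2/29, 35/29, -4/29).
The three coordinates are negative, positive, negative; a point is interior exactly when all three are positive.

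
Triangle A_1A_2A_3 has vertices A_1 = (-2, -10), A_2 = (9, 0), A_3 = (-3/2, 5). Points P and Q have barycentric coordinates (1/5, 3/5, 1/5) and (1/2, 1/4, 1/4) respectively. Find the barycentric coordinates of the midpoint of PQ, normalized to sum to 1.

(7/20, 17/40, 9/40)

Since both coordinate triples sum to 1, the midpoint's barycentrics are the componentwise average.
(1/5+1/2)/2 = 7/20; similarly 17/40 and 9/40.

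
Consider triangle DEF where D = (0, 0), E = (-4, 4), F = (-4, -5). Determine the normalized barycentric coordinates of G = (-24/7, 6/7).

(1/7, 4/7, 2/7)

Signed area of the reference triangle: [DEF] = ½·(0·(4−(-5)) + (-4)·(-5−0) + (-4)·(0−4)) = ½·(0 + 20 + 16) = 18.
[GEF] = ½·((-24/7)·(4−(-5)) + (-4)·(-5−(6/7)) + (-4)·(6/7−4)) = ½·(-216/7 + 164/7 + 88/7) = 18/7, so the D-coordinate is (18/7)/18 = 1/7.
[DGF] = ½·(0·(6/7−(-5)) + (-24/7)·(-5−0) + (-4)·(0−(6/7))) = ½·(0 + 120/7 + 24/7) = 72/7, so the E-coordinate is 4/7.
[DEG] = ½·(0·(4−(6/7)) + (-4)·(6/7−0) + (-24/7)·(0−4)) = ½·(0 − 24/7 + 96/7) = 36/7, so the F-coordinate is 2/7.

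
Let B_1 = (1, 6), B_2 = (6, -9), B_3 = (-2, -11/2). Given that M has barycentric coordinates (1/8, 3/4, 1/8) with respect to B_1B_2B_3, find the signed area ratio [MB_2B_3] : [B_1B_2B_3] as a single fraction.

1/8

The signed ratio [MB_2B_3]/[B_1B_2B_3] equals the barycentric coordinate of M at vertex B_1, which is 1/8.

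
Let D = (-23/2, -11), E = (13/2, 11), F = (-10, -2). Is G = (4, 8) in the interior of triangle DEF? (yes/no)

yes

Barycentric coordinates of G: (17/129, 37/43, 1/129).
The three coordinates are positive, positive, positive; a point is interior exactly when all three are positive.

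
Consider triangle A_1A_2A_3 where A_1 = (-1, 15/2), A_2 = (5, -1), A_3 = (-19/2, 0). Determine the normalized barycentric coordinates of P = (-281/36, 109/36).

(7/18, -1/9, 13/18)

Signed area of the reference triangle: [A_1A_2A_3] = ½·((-1)·(-1−0) + 5·(0−(15/2)) + (-19/2)·(15/2−(-1))) = ½·(1 − 75/2 − 323/4) = -469/8.
[PA_2A_3] = ½·((-281/36)·(-1−0) + 5·(0−(109/36)) + (-19/2)·(109/36−(-1))) = ½·(281/36 − 545/36 − 2755/72) = -3283/144, so the A_1-coordinate is (-3283/144)/(-469/8) = 7/18.
[A_1PA_3] = ½·((-1)·(109/36−0) + (-281/36)·(0−(15/2)) + (-19/2)·(15/2−(109/36))) = ½·(-109/36 + 1405/24 − 3059/72) = 469/72, so the A_2-coordinate is -1/9.
[A_1A_2P] = ½·((-1)·(-1−(109/36)) + 5·(109/36−(15/2)) + (-281/36)·(15/2−(-1))) = ½·(145/36 − 805/36 − 4777/72) = -6097/144, so the A_3-coordinate is 13/18.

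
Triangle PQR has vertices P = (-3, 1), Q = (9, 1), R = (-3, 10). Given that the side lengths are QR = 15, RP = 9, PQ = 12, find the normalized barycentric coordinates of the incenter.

(5/12, 1/4, 1/3)

The incenter has barycentric coordinates proportional to the opposite side lengths: (15 : 9 : 12).
Normalizing by 15+9+12 = 36 gives (5/12, 1/4, 1/3).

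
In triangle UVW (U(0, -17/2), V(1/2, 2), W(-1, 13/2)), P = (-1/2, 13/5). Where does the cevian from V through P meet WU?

(-3/4, 11/4)

Barycentric coordinates of P with respect to UVW: (1/5, 1/5, 3/5).
On side WU the V-coordinate is zero; dropping P's V-weight 1/5 and renormalizing the remaining 3/5 : 1/5 gives weights 3/4, 1/4 on W, U.
Q = (3/4)·(-1, 13/2) + (1/4)·(0, -17/2) = (-3/4, 11/4).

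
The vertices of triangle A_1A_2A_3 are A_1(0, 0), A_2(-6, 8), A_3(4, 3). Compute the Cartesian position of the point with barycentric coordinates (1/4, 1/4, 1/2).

(1/2, 7/2)

P = (1/4)·A_1 + (1/4)·A_2 + (1/2)·A_3.
x-coordinate: (1/4)·0 + (1/4)·(-6) + (1/2)·4 = 1/2.
y-coordinate: (1/4)·0 + (1/4)·8 + (1/2)·3 = 7/2.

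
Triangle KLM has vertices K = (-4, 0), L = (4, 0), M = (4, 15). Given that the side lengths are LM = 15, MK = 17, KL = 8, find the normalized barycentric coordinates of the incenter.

The incenter has barycentric coordinates proportional to the opposite side lengths: (15 : 17 : 8).
Normalizing by 15+17+8 = 40 gives (3/8, 17/40, 1/5).

(3/8, 17/40, 1/5)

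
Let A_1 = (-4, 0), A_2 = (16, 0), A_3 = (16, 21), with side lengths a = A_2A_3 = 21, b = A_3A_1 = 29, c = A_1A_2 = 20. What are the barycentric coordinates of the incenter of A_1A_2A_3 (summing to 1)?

(3/10, 29/70, 2/7)

The incenter has barycentric coordinates proportional to the opposite side lengths: (21 : 29 : 20).
Normalizing by 21+29+20 = 70 gives (3/10, 29/70, 2/7).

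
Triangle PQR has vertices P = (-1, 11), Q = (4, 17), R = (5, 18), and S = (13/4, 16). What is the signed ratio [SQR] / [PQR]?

1/4

[PQR] = ½·((-1)·(17−18) + 4·(18−11) + 5·(11−17)) = ½·(1 + 28 − 30) = -1/2.
[SQR] = ½·((13/4)·(17−18) + 4·(18−16) + 5·(16−17)) = ½·(-13/4 + 8 − 5) = -1/8, so the ratio is (-1/8)/(-1/2) = 1/4.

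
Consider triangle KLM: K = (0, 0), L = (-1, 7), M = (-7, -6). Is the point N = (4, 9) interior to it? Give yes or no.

Barycentric coordinates of N: (53/55, 39/55, -37/55).
The three coordinates are positive, positive, negative; a point is interior exactly when all three are positive.

no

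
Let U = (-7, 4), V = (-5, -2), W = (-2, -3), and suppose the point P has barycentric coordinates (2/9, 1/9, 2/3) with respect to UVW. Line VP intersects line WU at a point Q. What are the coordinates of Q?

(-13/4, -5/4)

Line VP meets WU where the V-coordinate vanishes; zeroing P's V-weight and renormalizing leaves W, U-weights 2/3 : 2/9 → (3/4, 1/4).
So Q = (3/4)·W + (1/4)·U = (-13/4, -5/4).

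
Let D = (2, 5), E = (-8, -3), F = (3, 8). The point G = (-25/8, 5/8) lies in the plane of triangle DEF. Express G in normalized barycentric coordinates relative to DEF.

(5/8, 1/2, -1/8)

Signed area of the reference triangle: [DEF] = ½·(2·(-3−8) + (-8)·(8−5) + 3·(5−(-3))) = ½·(-22 − 24 + 24) = -11.
[GEF] = ½·((-25/8)·(-3−8) + (-8)·(8−(5/8)) + 3·(5/8−(-3))) = ½·(275/8 − 59 + 87/8) = -55/8, so the D-coordinate is (-55/8)/(-11) = 5/8.
[DGF] = ½·(2·(5/8−8) + (-25/8)·(8−5) + 3·(5−(5/8))) = ½·(-59/4 − 75/8 + 105/8) = -11/2, so the E-coordinate is 1/2.
[DEG] = ½·(2·(-3−(5/8)) + (-8)·(5/8−5) + (-25/8)·(5−(-3))) = ½·(-29/4 + 35 − 25) = 11/8, so the F-coordinate is -1/8.
Check: 5/8 + 1/2 − 1/8 = 1.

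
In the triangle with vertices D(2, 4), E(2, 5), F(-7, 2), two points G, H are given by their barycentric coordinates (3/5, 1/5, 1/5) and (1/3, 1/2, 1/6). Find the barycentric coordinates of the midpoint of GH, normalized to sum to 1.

(7/15, 7/20, 11/60)

Since both coordinate triples sum to 1, the midpoint's barycentrics are the componentwise average.
(3/5+1/3)/2 = 7/15; similarly 7/20 and 11/60.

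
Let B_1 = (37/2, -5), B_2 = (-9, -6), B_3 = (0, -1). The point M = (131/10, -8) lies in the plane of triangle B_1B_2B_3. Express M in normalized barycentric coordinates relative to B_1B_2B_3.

(1, 3/5, -3/5)

Signed area of the reference triangle: [B_1B_2B_3] = ½·((37/2)·(-6−(-1)) + (-9)·(-1−(-5)) + 0·(-5−(-6))) = ½·(-185/2 − 36 + 0) = -257/4.
[MB_2B_3] = ½·((131/10)·(-6−(-1)) + (-9)·(-1−(-8)) + 0·(-8−(-6))) = ½·(-131/2 − 63 + 0) = -257/4, so the B_1-coordinate is (-257/4)/(-257/4) = 1.
[B_1MB_3] = ½·((37/2)·(-8−(-1)) + (131/10)·(-1−(-5)) + 0·(-5−(-8))) = ½·(-259/2 + 262/5 + 0) = -771/20, so the B_2-coordinate is 3/5.
[B_1B_2M] = ½·((37/2)·(-6−(-8)) + (-9)·(-8−(-5)) + (131/10)·(-5−(-6))) = ½·(37 + 27 + 131/10) = 771/20, so the B_3-coordinate is -3/5.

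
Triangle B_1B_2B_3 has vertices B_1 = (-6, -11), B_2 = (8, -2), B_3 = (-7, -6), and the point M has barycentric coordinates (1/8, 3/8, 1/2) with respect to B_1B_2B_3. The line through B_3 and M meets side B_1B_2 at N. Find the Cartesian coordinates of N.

(9/2, -17/4)

Line B_3M meets B_1B_2 where the B_3-coordinate vanishes; zeroing M's B_3-weight and renormalizing leaves B_1, B_2-weights 1/8 : 3/8 → (1/4, 3/4).
So N = (1/4)·B_1 + (3/4)·B_2 = (9/2, -17/4).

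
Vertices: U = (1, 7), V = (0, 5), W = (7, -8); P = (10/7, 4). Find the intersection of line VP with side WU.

Barycentric coordinates of P with respect to UVW: (3/7, 3/7, 1/7).
On side WU the V-coordinate is zero; dropping P's V-weight 3/7 and renormalizing the remaining 1/7 : 3/7 gives weights 1/4, 3/4 on W, U.
Q = (1/4)·(7, -8) + (3/4)·(1, 7) = (5/2, 13/4).

(5/2, 13/4)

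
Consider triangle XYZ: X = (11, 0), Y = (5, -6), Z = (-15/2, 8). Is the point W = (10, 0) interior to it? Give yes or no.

yes

Barycentric coordinates of W: (145/159, 8/159, 2/53).
The three coordinates are positive, positive, positive; a point is interior exactly when all three are positive.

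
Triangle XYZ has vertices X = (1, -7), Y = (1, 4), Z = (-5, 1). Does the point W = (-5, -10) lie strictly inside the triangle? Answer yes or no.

Barycentric coordinates of W: (1, -1, 1).
The three coordinates are positive, negative, positive; a point is interior exactly when all three are positive.

no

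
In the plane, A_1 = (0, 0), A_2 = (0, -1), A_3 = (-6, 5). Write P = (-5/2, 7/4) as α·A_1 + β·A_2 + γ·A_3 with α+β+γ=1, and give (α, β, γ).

Signed area of the reference triangle: [A_1A_2A_3] = ½·(0·(-1−5) + 0·(5−0) + (-6)·(0−(-1))) = ½·(0 + 0 − 6) = -3.
[PA_2A_3] = ½·((-5/2)·(-1−5) + 0·(5−(7/4)) + (-6)·(7/4−(-1))) = ½·(15 + 0 − 33/2) = -3/4, so the A_1-coordinate is (-3/4)/(-3) = 1/4.
[A_1PA_3] = ½·(0·(7/4−5) + (-5/2)·(5−0) + (-6)·(0−(7/4))) = ½·(0 − 25/2 + 21/2) = -1, so the A_2-coordinate is 1/3.
[A_1A_2P] = ½·(0·(-1−(7/4)) + 0·(7/4−0) + (-5/2)·(0−(-1))) = ½·(0 + 0 − 5/2) = -5/4, so the A_3-coordinate is 5/12.

(1/4, 1/3, 5/12)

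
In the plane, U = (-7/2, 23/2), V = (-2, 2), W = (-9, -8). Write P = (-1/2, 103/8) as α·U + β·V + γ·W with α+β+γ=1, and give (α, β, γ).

Signed area of the reference triangle: [UVW] = ½·((-7/2)·(2−(-8)) + (-2)·(-8−(23/2)) + (-9)·(23/2−2)) = ½·(-35 + 39 − 171/2) = -163/4.
[PVW] = ½·((-1/2)·(2−(-8)) + (-2)·(-8−(103/8)) + (-9)·(103/8−2)) = ½·(-5 + 167/4 − 783/8) = -489/16, so the U-coordinate is (-489/16)/(-163/4) = 3/4.
[UPW] = ½·((-7/2)·(103/8−(-8)) + (-1/2)·(-8−(23/2)) + (-9)·(23/2−(103/8))) = ½·(-1169/16 + 39/4 + 99/8) = -815/32, so the V-coordinate is 5/8.
[UVP] = ½·((-7/2)·(2−(103/8)) + (-2)·(103/8−(23/2)) + (-1/2)·(23/2−2)) = ½·(609/16 − 11/4 − 19/4) = 489/32, so the W-coordinate is -3/8.

(3/4, 5/8, -3/8)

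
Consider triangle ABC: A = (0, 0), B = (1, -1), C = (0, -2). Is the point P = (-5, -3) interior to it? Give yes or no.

Barycentric coordinates of P: (2, -5, 4).
The three coordinates are positive, negative, positive; a point is interior exactly when all three are positive.

no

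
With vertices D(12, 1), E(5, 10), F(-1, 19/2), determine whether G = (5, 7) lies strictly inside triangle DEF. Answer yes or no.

Barycentric coordinates of G: (36/115, 37/115, 42/115).
The three coordinates are positive, positive, positive; a point is interior exactly when all three are positive.

yes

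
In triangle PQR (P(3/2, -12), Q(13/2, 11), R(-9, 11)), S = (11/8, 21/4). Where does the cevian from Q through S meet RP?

(-15/4, -1/2)

Barycentric coordinates of S with respect to PQR: (1/4, 1/2, 1/4).
On side RP the Q-coordinate is zero; dropping S's Q-weight 1/2 and renormalizing the remaining 1/4 : 1/4 gives weights 1/2, 1/2 on R, P.
T = (1/2)·(-9, 11) + (1/2)·(3/2, -12) = (-15/4, -1/2).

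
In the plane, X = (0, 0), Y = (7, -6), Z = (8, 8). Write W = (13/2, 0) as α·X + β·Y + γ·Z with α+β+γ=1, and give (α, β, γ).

(1/8, 1/2, 3/8)

Signed area of the reference triangle: [XYZ] = ½·(0·(-6−8) + 7·(8−0) + 8·(0−(-6))) = ½·(0 + 56 + 48) = 52.
[WYZ] = ½·((13/2)·(-6−8) + 7·(8−0) + 8·(0−(-6))) = ½·(-91 + 56 + 48) = 13/2, so the X-coordinate is (13/2)/52 = 1/8.
[XWZ] = ½·(0·(0−8) + (13/2)·(8−0) + 8·(0−0)) = ½·(0 + 52 + 0) = 26, so the Y-coordinate is 1/2.
[XYW] = ½·(0·(-6−0) + 7·(0−0) + (13/2)·(0−(-6))) = ½·(0 + 0 + 39) = 39/2, so the Z-coordinate is 3/8.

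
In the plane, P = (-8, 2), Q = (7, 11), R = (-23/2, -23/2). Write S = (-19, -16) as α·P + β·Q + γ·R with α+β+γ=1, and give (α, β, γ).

(1/2, -1/2, 1)

Signed area of the reference triangle: [PQR] = ½·((-8)·(11−(-23/2)) + 7·(-23/2−2) + (-23/2)·(2−11)) = ½·(-180 − 189/2 + 207/2) = -171/2.
[SQR] = ½·((-19)·(11−(-23/2)) + 7·(-23/2−(-16)) + (-23/2)·(-16−11)) = ½·(-855/2 + 63/2 + 621/2) = -171/4, so the P-coordinate is (-171/4)/(-171/2) = 1/2.
[PSR] = ½·((-8)·(-16−(-23/2)) + (-19)·(-23/2−2) + (-23/2)·(2−(-16))) = ½·(36 + 513/2 − 207) = 171/4, so the Q-coordinate is -1/2.
[PQS] = ½·((-8)·(11−(-16)) + 7·(-16−2) + (-19)·(2−11)) = ½·(-216 − 126 + 171) = -171/2, so the R-coordinate is 1.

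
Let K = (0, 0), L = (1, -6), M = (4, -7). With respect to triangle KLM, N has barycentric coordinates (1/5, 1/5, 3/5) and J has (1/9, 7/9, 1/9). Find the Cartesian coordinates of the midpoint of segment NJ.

(86/45, -244/45)

Barycentric coordinates of the midpoint are the average: (7/45, 22/45, 16/45).
Converting: (7/45)·K + (22/45)·L + (16/45)·M = (86/45, -244/45).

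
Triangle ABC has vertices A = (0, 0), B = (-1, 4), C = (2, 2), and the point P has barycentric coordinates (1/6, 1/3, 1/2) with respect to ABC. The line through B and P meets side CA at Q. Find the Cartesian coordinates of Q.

(3/2, 3/2)

Line BP meets CA where the B-coordinate vanishes; zeroing P's B-weight and renormalizing leaves C, A-weights 1/2 : 1/6 → (3/4, 1/4).
So Q = (3/4)·C + (1/4)·A = (3/2, 3/2).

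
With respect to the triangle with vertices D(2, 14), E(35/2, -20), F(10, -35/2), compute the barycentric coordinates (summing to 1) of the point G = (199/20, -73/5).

Signed area of the reference triangle: [DEF] = ½·(2·(-20−(-35/2)) + (35/2)·(-35/2−14) + 10·(14−(-20))) = ½·(-5 − 2205/4 + 340) = -865/8.
[GEF] = ½·((199/20)·(-20−(-35/2)) + (35/2)·(-35/2−(-73/5)) + 10·(-73/5−(-20))) = ½·(-199/8 − 203/4 + 54) = -173/16, so the D-coordinate is (-173/16)/(-865/8) = 1/10.
[DGF] = ½·(2·(-73/5−(-35/2)) + (199/20)·(-35/2−14) + 10·(14−(-73/5))) = ½·(29/5 − 12537/40 + 286) = -173/16, so the E-coordinate is 1/10.
[DEG] = ½·(2·(-20−(-73/5)) + (35/2)·(-73/5−14) + (199/20)·(14−(-20))) = ½·(-54/5 − 1001/2 + 3383/10) = -173/2, so the F-coordinate is 4/5.

(1/10, 1/10, 4/5)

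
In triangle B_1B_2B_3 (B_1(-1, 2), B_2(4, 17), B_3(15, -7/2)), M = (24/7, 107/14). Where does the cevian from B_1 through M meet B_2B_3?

Barycentric coordinates of M with respect to B_1B_2B_3: (3/7, 3/7, 1/7).
On side B_2B_3 the B_1-coordinate is zero; dropping M's B_1-weight 3/7 and renormalizing the remaining 3/7 : 1/7 gives weights 3/4, 1/4 on B_2, B_3.
N = (3/4)·(4, 17) + (1/4)·(15, -7/2) = (27/4, 95/8).

(27/4, 95/8)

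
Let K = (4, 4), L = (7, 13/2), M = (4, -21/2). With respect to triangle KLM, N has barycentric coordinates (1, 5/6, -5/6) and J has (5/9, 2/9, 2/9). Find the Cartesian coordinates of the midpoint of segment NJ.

(67/12, 39/4)

Barycentric coordinates of the midpoint are the average: (7/9, 19/36, -11/36).
Converting: (7/9)·K + (19/36)·L + (-11/36)·M = (67/12, 39/4).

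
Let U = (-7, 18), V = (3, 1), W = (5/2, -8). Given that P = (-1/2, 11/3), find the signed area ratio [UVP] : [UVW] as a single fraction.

[UVW] = ½·((-7)·(1−(-8)) + 3·(-8−18) + (5/2)·(18−1)) = ½·(-63 − 78 + 85/2) = -197/4.
[UVP] = ½·((-7)·(1−(11/3)) + 3·(11/3−18) + (-1/2)·(18−1)) = ½·(56/3 − 43 − 17/2) = -197/12, so the ratio is (-197/12)/(-197/4) = 1/3.

1/3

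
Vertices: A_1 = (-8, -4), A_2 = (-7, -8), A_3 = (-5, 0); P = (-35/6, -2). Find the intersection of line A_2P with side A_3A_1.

Barycentric coordinates of P with respect to A_1A_2A_3: (1/6, 1/6, 2/3).
On side A_3A_1 the A_2-coordinate is zero; dropping P's A_2-weight 1/6 and renormalizing the remaining 2/3 : 1/6 gives weights 4/5, 1/5 on A_3, A_1.
Q = (4/5)·(-5, 0) + (1/5)·(-8, -4) = (-28/5, -4/5).

(-28/5, -4/5)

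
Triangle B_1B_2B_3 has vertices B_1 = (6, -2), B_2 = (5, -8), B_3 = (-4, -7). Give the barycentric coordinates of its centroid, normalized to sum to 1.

(1/3, 1/3, 1/3)

The centroid is the average of the vertices, so each weight is 1/3.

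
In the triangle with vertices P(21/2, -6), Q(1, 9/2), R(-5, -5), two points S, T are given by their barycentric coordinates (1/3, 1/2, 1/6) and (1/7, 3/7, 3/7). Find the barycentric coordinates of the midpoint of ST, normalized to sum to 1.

(5/21, 13/28, 25/84)

Since both coordinate triples sum to 1, the midpoint's barycentrics are the componentwise average.
(1/3+1/7)/2 = 5/21; similarly 13/28 and 25/84.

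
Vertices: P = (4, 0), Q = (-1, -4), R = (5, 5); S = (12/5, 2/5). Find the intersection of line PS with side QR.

Barycentric coordinates of S with respect to PQR: (1/5, 2/5, 2/5).
On side QR the P-coordinate is zero; dropping S's P-weight 1/5 and renormalizing the remaining 2/5 : 2/5 gives weights 1/2, 1/2 on Q, R.
T = (1/2)·(-1, -4) + (1/2)·(5, 5) = (2, 1/2).

(2, 1/2)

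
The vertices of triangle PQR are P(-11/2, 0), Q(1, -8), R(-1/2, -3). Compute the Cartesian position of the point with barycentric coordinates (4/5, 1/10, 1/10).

S = (4/5)·P + (1/10)·Q + (1/10)·R.
x-coordinate: (4/5)·(-11/2) + (1/10)·1 + (1/10)·(-1/2) = -87/20.
y-coordinate: (4/5)·0 + (1/10)·(-8) + (1/10)·(-3) = -11/10.

(-87/20, -11/10)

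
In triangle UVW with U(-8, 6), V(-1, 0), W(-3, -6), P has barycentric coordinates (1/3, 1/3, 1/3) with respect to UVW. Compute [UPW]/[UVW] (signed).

1/3

The signed ratio [UPW]/[UVW] equals the barycentric coordinate of P at vertex V, which is 1/3.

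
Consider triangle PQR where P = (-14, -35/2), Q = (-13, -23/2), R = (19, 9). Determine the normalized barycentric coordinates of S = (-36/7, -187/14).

Signed area of the reference triangle: [PQR] = ½·((-14)·(-23/2−9) + (-13)·(9−(-35/2)) + 19·(-35/2−(-23/2))) = ½·(287 − 689/2 − 114) = -343/4.
[SQR] = ½·((-36/7)·(-23/2−9) + (-13)·(9−(-187/14)) + 19·(-187/14−(-23/2))) = ½·(738/7 − 4069/14 − 247/7) = -441/4, so the P-coordinate is (-441/4)/(-343/4) = 9/7.
[PSR] = ½·((-14)·(-187/14−9) + (-36/7)·(9−(-35/2)) + 19·(-35/2−(-187/14))) = ½·(313 − 954/7 − 551/7) = 49, so the Q-coordinate is -4/7.
[PQS] = ½·((-14)·(-23/2−(-187/14)) + (-13)·(-187/14−(-35/2)) + (-36/7)·(-35/2−(-23/2))) = ½·(-26 − 377/7 + 216/7) = -49/2, so the R-coordinate is 2/7.

(9/7, -4/7, 2/7)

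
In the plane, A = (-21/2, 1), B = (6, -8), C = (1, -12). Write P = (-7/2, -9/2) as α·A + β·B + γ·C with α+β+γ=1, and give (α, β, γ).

(1/2, 1/4, 1/4)

Signed area of the reference triangle: [ABC] = ½·((-21/2)·(-8−(-12)) + 6·(-12−1) + 1·(1−(-8))) = ½·(-42 − 78 + 9) = -111/2.
[PBC] = ½·((-7/2)·(-8−(-12)) + 6·(-12−(-9/2)) + 1·(-9/2−(-8))) = ½·(-14 − 45 + 7/2) = -111/4, so the A-coordinate is (-111/4)/(-111/2) = 1/2.
[APC] = ½·((-21/2)·(-9/2−(-12)) + (-7/2)·(-12−1) + 1·(1−(-9/2))) = ½·(-315/4 + 91/2 + 11/2) = -111/8, so the B-coordinate is 1/4.
[ABP] = ½·((-21/2)·(-8−(-9/2)) + 6·(-9/2−1) + (-7/2)·(1−(-8))) = ½·(147/4 − 33 − 63/2) = -111/8, so the C-coordinate is 1/4.
Check: 1/2 + 1/4 + 1/4 = 1.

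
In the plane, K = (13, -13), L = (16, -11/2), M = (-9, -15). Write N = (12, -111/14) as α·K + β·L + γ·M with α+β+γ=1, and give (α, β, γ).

(1/7, 5/7, 1/7)

Signed area of the reference triangle: [KLM] = ½·(13·(-11/2−(-15)) + 16·(-15−(-13)) + (-9)·(-13−(-11/2))) = ½·(247/2 − 32 + 135/2) = 159/2.
[NLM] = ½·(12·(-11/2−(-15)) + 16·(-15−(-111/14)) + (-9)·(-111/14−(-11/2))) = ½·(114 − 792/7 + 153/7) = 159/14, so the K-coordinate is (159/14)/(159/2) = 1/7.
[KNM] = ½·(13·(-111/14−(-15)) + 12·(-15−(-13)) + (-9)·(-13−(-111/14))) = ½·(1287/14 − 24 + 639/14) = 795/14, so the L-coordinate is 5/7.
[KLN] = ½·(13·(-11/2−(-111/14)) + 16·(-111/14−(-13)) + 12·(-13−(-11/2))) = ½·(221/7 + 568/7 − 90) = 159/14, so the M-coordinate is 1/7.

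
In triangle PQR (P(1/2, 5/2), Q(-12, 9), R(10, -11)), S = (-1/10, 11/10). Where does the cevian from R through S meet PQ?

(-21/8, 33/8)

Barycentric coordinates of S with respect to PQR: (3/5, 1/5, 1/5).
On side PQ the R-coordinate is zero; dropping S's R-weight 1/5 and renormalizing the remaining 3/5 : 1/5 gives weights 3/4, 1/4 on P, Q.
T = (3/4)·(1/2, 5/2) + (1/4)·(-12, 9) = (-21/8, 33/8).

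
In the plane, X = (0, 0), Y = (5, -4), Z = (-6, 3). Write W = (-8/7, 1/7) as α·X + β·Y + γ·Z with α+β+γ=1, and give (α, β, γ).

Signed area of the reference triangle: [XYZ] = ½·(0·(-4−3) + 5·(3−0) + (-6)·(0−(-4))) = ½·(0 + 15 − 24) = -9/2.
[WYZ] = ½·((-8/7)·(-4−3) + 5·(3−(1/7)) + (-6)·(1/7−(-4))) = ½·(8 + 100/7 − 174/7) = -9/7, so the X-coordinate is (-9/7)/(-9/2) = 2/7.
[XWZ] = ½·(0·(1/7−3) + (-8/7)·(3−0) + (-6)·(0−(1/7))) = ½·(0 − 24/7 + 6/7) = -9/7, so the Y-coordinate is 2/7.
[XYW] = ½·(0·(-4−(1/7)) + 5·(1/7−0) + (-8/7)·(0−(-4))) = ½·(0 + 5/7 − 32/7) = -27/14, so the Z-coordinate is 3/7.

(2/7, 2/7, 3/7)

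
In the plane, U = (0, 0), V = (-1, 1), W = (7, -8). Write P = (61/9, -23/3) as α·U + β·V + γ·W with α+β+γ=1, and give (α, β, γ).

(2/3, -5/9, 8/9)

Signed area of the reference triangle: [UVW] = ½·(0·(1−(-8)) + (-1)·(-8−0) + 7·(0−1)) = ½·(0 + 8 − 7) = 1/2.
[PVW] = ½·((61/9)·(1−(-8)) + (-1)·(-8−(-23/3)) + 7·(-23/3−1)) = ½·(61 + 1/3 − 182/3) = 1/3, so the U-coordinate is (1/3)/(1/2) = 2/3.
[UPW] = ½·(0·(-23/3−(-8)) + (61/9)·(-8−0) + 7·(0−(-23/3))) = ½·(0 − 488/9 + 161/3) = -5/18, so the V-coordinate is -5/9.
[UVP] = ½·(0·(1−(-23/3)) + (-1)·(-23/3−0) + (61/9)·(0−1)) = ½·(0 + 23/3 − 61/9) = 4/9, so the W-coordinate is 8/9.
Check: 2/3 − 5/9 + 8/9 = 1.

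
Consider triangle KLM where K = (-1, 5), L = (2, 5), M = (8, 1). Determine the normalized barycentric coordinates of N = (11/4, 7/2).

(1/2, 1/8, 3/8)

Signed area of the reference triangle: [KLM] = ½·((-1)·(5−1) + 2·(1−5) + 8·(5−5)) = ½·(-4 − 8 + 0) = -6.
[NLM] = ½·((11/4)·(5−1) + 2·(1−(7/2)) + 8·(7/2−5)) = ½·(11 − 5 − 12) = -3, so the K-coordinate is (-3)/(-6) = 1/2.
[KNM] = ½·((-1)·(7/2−1) + (11/4)·(1−5) + 8·(5−(7/2))) = ½·(-5/2 − 11 + 12) = -3/4, so the L-coordinate is 1/8.
[KLN] = ½·((-1)·(5−(7/2)) + 2·(7/2−5) + (11/4)·(5−5)) = ½·(-3/2 − 3 + 0) = -9/4, so the M-coordinate is 3/8.
Check: 1/2 + 1/8 + 3/8 = 1.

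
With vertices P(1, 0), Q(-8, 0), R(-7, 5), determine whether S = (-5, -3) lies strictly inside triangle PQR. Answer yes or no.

Barycentric coordinates of S: (2/5, 6/5, -3/5).
The three coordinates are positive, positive, negative; a point is interior exactly when all three are positive.

no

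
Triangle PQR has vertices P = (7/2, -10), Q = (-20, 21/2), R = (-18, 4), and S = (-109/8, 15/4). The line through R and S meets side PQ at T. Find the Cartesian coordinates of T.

(-73/6, 11/3)

Barycentric coordinates of S with respect to PQR: (1/4, 1/2, 1/4).
On side PQ the R-coordinate is zero; dropping S's R-weight 1/4 and renormalizing the remaining 1/4 : 1/2 gives weights 1/3, 2/3 on P, Q.
T = (1/3)·(7/2, -10) + (2/3)·(-20, 21/2) = (-73/6, 11/3).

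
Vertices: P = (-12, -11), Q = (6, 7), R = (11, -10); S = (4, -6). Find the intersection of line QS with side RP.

(10/3, -31/3)

Barycentric coordinates of S with respect to PQR: (1/4, 1/4, 1/2).
On side RP the Q-coordinate is zero; dropping S's Q-weight 1/4 and renormalizing the remaining 1/2 : 1/4 gives weights 2/3, 1/3 on R, P.
T = (2/3)·(11, -10) + (1/3)·(-12, -11) = (10/3, -31/3).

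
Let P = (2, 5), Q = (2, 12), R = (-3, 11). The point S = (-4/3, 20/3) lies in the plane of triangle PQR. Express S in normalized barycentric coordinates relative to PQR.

Signed area of the reference triangle: [PQR] = ½·(2·(12−11) + 2·(11−5) + (-3)·(5−12)) = ½·(2 + 12 + 21) = 35/2.
[SQR] = ½·((-4/3)·(12−11) + 2·(11−(20/3)) + (-3)·(20/3−12)) = ½·(-4/3 + 26/3 + 16) = 35/3, so the P-coordinate is (35/3)/(35/2) = 2/3.
[PSR] = ½·(2·(20/3−11) + (-4/3)·(11−5) + (-3)·(5−(20/3))) = ½·(-26/3 − 8 + 5) = -35/6, so the Q-coordinate is -1/3.
[PQS] = ½·(2·(12−(20/3)) + 2·(20/3−5) + (-4/3)·(5−12)) = ½·(32/3 + 10/3 + 28/3) = 35/3, so the R-coordinate is 2/3.
Check: 2/3 − 1/3 + 2/3 = 1.

(2/3, -1/3, 2/3)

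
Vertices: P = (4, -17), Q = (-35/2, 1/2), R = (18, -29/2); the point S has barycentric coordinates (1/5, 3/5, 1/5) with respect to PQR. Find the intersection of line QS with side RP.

Line QS meets RP where the Q-coordinate vanishes; zeroing S's Q-weight and renormalizing leaves R, P-weights 1/5 : 1/5 → (1/2, 1/2).
So T = (1/2)·R + (1/2)·P = (11, -63/4).

(11, -63/4)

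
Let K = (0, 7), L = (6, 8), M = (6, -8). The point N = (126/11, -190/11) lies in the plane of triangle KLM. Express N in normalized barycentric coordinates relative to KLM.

Signed area of the reference triangle: [KLM] = ½·(0·(8−(-8)) + 6·(-8−7) + 6·(7−8)) = ½·(0 − 90 − 6) = -48.
[NLM] = ½·((126/11)·(8−(-8)) + 6·(-8−(-190/11)) + 6·(-190/11−8)) = ½·(2016/11 + 612/11 − 1668/11) = 480/11, so the K-coordinate is (480/11)/(-48) = -10/11.
[KNM] = ½·(0·(-190/11−(-8)) + (126/11)·(-8−7) + 6·(7−(-190/11))) = ½·(0 − 1890/11 + 1602/11) = -144/11, so the L-coordinate is 3/11.
[KLN] = ½·(0·(8−(-190/11)) + 6·(-190/11−7) + (126/11)·(7−8)) = ½·(0 − 1602/11 − 126/11) = -864/11, so the M-coordinate is 18/11.

(-10/11, 3/11, 18/11)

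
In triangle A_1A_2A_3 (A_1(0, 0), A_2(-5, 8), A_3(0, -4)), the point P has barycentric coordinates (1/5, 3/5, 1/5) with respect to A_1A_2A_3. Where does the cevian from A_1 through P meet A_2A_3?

(-15/4, 5)

Line A_1P meets A_2A_3 where the A_1-coordinate vanishes; zeroing P's A_1-weight and renormalizing leaves A_2, A_3-weights 3/5 : 1/5 → (3/4, 1/4).
So Q = (3/4)·A_2 + (1/4)·A_3 = (-15/4, 5).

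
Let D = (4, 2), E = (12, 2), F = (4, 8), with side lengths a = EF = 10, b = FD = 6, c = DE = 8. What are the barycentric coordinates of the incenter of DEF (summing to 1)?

The incenter has barycentric coordinates proportional to the opposite side lengths: (10 : 6 : 8).
Normalizing by 10+6+8 = 24 gives (5/12, 1/4, 1/3).

(5/12, 1/4, 1/3)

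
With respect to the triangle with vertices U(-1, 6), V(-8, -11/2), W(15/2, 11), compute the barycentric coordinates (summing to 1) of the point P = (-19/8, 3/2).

(1/4, 1/2, 1/4)

Signed area of the reference triangle: [UVW] = ½·((-1)·(-11/2−11) + (-8)·(11−6) + (15/2)·(6−(-11/2))) = ½·(33/2 − 40 + 345/4) = 251/8.
[PVW] = ½·((-19/8)·(-11/2−11) + (-8)·(11−(3/2)) + (15/2)·(3/2−(-11/2))) = ½·(627/16 − 76 + 105/2) = 251/32, so the U-coordinate is (251/32)/(251/8) = 1/4.
[UPW] = ½·((-1)·(3/2−11) + (-19/8)·(11−6) + (15/2)·(6−(3/2))) = ½·(19/2 − 95/8 + 135/4) = 251/16, so the V-coordinate is 1/2.
[UVP] = ½·((-1)·(-11/2−(3/2)) + (-8)·(3/2−6) + (-19/8)·(6−(-11/2))) = ½·(7 + 36 − 437/16) = 251/32, so the W-coordinate is 1/4.
Check: 1/4 + 1/2 + 1/4 = 1.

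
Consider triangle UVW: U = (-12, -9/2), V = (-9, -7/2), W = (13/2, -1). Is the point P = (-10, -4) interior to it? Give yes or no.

yes

Barycentric coordinates of P: (21/32, 9/32, 1/16).
The three coordinates are positive, positive, positive; a point is interior exactly when all three are positive.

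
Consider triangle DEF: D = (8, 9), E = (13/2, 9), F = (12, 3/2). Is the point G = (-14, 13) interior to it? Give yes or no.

no

Barycentric coordinates of G: (-527/45, 596/45, -8/15).
The three coordinates are negative, positive, negative; a point is interior exactly when all three are positive.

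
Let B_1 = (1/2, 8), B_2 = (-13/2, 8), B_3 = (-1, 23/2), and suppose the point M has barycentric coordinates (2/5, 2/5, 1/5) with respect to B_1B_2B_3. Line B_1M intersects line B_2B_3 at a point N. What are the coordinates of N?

Line B_1M meets B_2B_3 where the B_1-coordinate vanishes; zeroing M's B_1-weight and renormalizing leaves B_2, B_3-weights 2/5 : 1/5 → (2/3, 1/3).
So N = (2/3)·B_2 + (1/3)·B_3 = (-14/3, 55/6).

(-14/3, 55/6)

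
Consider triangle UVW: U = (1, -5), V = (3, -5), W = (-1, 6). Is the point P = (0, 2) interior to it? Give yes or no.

yes

Barycentric coordinates of P: (5/22, 3/22, 7/11).
The three coordinates are positive, positive, positive; a point is interior exactly when all three are positive.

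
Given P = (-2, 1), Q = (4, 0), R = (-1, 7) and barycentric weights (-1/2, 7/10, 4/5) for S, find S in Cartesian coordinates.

(3, 51/10)

S = (-1/2)·P + (7/10)·Q + (4/5)·R.
x-coordinate: (-1/2)·(-2) + (7/10)·4 + (4/5)·(-1) = 3.
y-coordinate: (-1/2)·1 + (7/10)·0 + (4/5)·7 = 51/10.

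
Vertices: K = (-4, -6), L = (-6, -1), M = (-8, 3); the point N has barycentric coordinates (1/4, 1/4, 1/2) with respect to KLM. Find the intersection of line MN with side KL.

(-5, -7/2)

Line MN meets KL where the M-coordinate vanishes; zeroing N's M-weight and renormalizing leaves K, L-weights 1/4 : 1/4 → (1/2, 1/2).
So J = (1/2)·K + (1/2)·L = (-5, -7/2).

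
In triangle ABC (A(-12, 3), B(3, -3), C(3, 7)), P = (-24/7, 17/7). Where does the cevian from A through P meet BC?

Barycentric coordinates of P with respect to ABC: (3/7, 2/7, 2/7).
On side BC the A-coordinate is zero; dropping P's A-weight 3/7 and renormalizing the remaining 2/7 : 2/7 gives weights 1/2, 1/2 on B, C.
Q = (1/2)·(3, -3) + (1/2)·(3, 7) = (3, 2).

(3, 2)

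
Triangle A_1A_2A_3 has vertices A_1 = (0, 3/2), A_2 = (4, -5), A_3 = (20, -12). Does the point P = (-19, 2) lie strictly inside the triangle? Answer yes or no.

Barycentric coordinates of P: (-49/76, 493/152, -243/152).
The three coordinates are negative, positive, negative; a point is interior exactly when all three are positive.

no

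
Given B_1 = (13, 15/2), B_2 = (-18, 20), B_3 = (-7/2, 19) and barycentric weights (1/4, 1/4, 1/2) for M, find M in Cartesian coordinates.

(-3, 131/8)

M = (1/4)·B_1 + (1/4)·B_2 + (1/2)·B_3.
x-coordinate: (1/4)·13 + (1/4)·(-18) + (1/2)·(-7/2) = -3.
y-coordinate: (1/4)·(15/2) + (1/4)·20 + (1/2)·19 = 131/8.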